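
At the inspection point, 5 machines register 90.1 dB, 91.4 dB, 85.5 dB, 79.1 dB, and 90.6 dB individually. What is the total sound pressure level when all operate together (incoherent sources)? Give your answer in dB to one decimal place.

For uncorrelated sources the intensities add, so convert each level to linear form, sum, and take 10·log₁₀ of the total.
Σ 10^(L/10) = 10^(90.1/10) + 10^(91.4/10) + 10^(85.5/10) + 10^(79.1/10) + 10^(90.6/10) = 3.988e+09.
L_total = 10·log₁₀(3.988e+09) = 96.01 dB.

96.0 dB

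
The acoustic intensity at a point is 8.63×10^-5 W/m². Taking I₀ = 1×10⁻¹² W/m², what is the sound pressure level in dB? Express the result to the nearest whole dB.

79 dB

L = 10·log₁₀(I/I₀) = 10·log₁₀(8.63×10^-5/10⁻¹²) = 10·log₁₀(8.63×10^7).
L = 10·(0.9360 + 7) = 79.36 dB.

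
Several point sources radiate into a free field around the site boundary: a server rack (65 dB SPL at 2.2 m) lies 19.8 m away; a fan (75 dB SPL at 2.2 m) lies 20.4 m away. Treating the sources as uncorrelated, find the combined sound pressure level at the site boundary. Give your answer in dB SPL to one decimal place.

56.1 dB SPL

First find each source's level at the receiver (point-source: −20·log₁₀(r/r_ref)), then combine on an intensity basis.
server rack: 65 − 20·log₁₀(19.8/2.2) = 65 − 19.08 = 45.92 dB SPL.
fan: 75 − 20·log₁₀(20.4/2.2) = 75 − 19.34 = 55.66 dB SPL.
Σ 10^(L/10) = 4.068e+05 → L_total = 10·log₁₀(4.068e+05) = 56.09 dB SPL.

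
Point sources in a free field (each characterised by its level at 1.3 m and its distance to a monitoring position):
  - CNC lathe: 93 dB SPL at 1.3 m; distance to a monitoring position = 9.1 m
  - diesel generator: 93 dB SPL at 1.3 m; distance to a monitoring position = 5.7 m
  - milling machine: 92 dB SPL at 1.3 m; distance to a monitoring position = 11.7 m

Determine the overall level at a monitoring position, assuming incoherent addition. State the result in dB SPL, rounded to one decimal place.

82.2 dB SPL

Propagate each source to the receiver with L = L_ref − 20·log₁₀(r/r_ref), then add intensities.
CNC lathe: 93 − 20·log₁₀(9.1/1.3) = 93 − 16.90 = 76.10 dB SPL.
diesel generator: 93 − 20·log₁₀(5.7/1.3) = 93 − 12.84 = 80.16 dB SPL.
milling machine: 92 − 20·log₁₀(11.7/1.3) = 92 − 19.08 = 72.92 dB SPL.
Σ 10^(L/10) = 1.641e+08 → L_total = 10·log₁₀(1.641e+08) = 82.15 dB SPL.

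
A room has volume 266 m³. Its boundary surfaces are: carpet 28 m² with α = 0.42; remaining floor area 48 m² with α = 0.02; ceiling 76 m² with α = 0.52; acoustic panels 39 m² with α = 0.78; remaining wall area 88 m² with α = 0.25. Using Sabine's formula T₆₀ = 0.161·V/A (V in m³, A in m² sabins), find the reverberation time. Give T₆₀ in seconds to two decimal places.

0.41 s

Summing Sᵢαᵢ: 28·0.42 + 48·0.02 + 76·0.52 + 39·0.78 + 88·0.25 = 104.66 m².
T₆₀ = 0.161·V/A = 0.161·266/104.66 = 0.409 s.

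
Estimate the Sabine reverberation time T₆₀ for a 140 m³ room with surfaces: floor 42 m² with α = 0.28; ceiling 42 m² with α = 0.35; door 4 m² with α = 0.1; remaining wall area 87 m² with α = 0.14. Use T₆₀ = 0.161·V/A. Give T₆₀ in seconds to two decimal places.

A = Σ Sᵢαᵢ = 42·0.28 + 42·0.35 + 4·0.1 + 87·0.14 = 39.04 m².
T₆₀ = 0.161 × 140 / 39.04 = 0.577 s.

0.58 s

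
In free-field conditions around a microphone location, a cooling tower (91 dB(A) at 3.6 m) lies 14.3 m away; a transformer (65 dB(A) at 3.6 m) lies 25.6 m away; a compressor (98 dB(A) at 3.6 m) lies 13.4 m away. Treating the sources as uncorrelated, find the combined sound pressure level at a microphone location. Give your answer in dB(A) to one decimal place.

Apply inverse-square spreading to bring every level to the receiver, then sum 10^(L/10).
cooling tower: 91 − 20·log₁₀(14.3/3.6) = 91 − 11.98 = 79.02 dB(A).
transformer: 65 − 20·log₁₀(25.6/3.6) = 65 − 17.04 = 47.96 dB(A).
compressor: 98 − 20·log₁₀(13.4/3.6) = 98 − 11.42 = 86.58 dB(A).
Σ 10^(L/10) = 5.353e+08 → L_total = 10·log₁₀(5.353e+08) = 87.29 dB(A).

87.3 dB(A)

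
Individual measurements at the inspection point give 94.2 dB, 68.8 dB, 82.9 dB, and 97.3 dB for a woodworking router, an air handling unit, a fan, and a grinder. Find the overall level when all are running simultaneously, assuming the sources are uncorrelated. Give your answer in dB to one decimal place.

99.1 dB

Incoherent sources combine by intensity addition: L_total = 10·log₁₀(Σ 10^(L_i/10)).
Σ 10^(L/10) = 10^(94.2/10) + 10^(68.8/10) + 10^(82.9/10) + 10^(97.3/10) = 8.203e+09.
L_total = 10·log₁₀(8.203e+09) = 99.14 dB.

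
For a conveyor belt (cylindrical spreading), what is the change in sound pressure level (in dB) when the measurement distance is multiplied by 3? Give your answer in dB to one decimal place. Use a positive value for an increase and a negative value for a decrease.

A line source loses 3 dB per doubling of distance; generally ΔL = −10·log₁₀(r₂/r₁).
ΔL = −10·log₁₀(3) = -4.77 dB.

-4.8 dB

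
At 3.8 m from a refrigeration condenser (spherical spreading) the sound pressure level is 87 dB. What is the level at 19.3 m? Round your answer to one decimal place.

72.9 dB

Point-source attenuation: ΔL = 20·log₁₀(r₂/r₁) = 20·log₁₀(19.3/3.8) = 14.115 dB.
L₂ = 87 − 20·log₁₀(19.3/3.8) = 87 − 14.115 = 72.88 dB.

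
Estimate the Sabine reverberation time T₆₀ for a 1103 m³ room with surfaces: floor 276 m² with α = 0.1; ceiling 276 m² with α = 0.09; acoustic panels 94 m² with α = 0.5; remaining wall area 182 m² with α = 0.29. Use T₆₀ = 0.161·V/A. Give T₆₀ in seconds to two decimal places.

1.17 s

A = Σ Sᵢαᵢ = 276·0.1 + 276·0.09 + 94·0.5 + 182·0.29 = 152.22 m².
T₆₀ = 0.161·V/A = 0.161·1103/152.22 = 1.167 s.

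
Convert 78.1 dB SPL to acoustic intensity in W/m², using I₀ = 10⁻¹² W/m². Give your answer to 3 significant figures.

L = 10·log₁₀(I/I₀) ⇒ I = I₀·10^(L/10) = 10⁻¹² × 10^7.81.

6.46e-05 W/m²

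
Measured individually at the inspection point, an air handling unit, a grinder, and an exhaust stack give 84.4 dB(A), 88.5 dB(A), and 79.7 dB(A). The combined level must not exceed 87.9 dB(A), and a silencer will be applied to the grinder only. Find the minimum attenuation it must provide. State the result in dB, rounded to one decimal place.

Everything except the grinder sums to 10^(84.4/10) + 10^(79.7/10) = 3.687e+08 in linear terms, 85.67 dB(A).
To meet 87.9 dB(A) overall, the treated grinder may contribute at most 10^(87.9/10) − 3.687e+08 = 2.478e+08, i.e. 83.94 dB(A).
Required insertion loss = 88.5 − 83.94 = 4.56 dB.

4.6 dB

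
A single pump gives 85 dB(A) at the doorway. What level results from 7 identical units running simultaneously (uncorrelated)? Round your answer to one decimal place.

93.5 dB(A)

N identical incoherent sources raise the level by 10·log₁₀ N.
L_total = 85 + 10·log₁₀(7) = 85 + 8.451 = 93.45 dB(A).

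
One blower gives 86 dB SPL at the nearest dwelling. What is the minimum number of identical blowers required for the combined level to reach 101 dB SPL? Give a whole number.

The shortfall is 101 − 86 = 15.0 dB, and N units add 10·log₁₀ N, so need 10·log₁₀ N ≥ 15.0.
N ≥ 10^(15.0/10) = 31.623, so N = 32.

32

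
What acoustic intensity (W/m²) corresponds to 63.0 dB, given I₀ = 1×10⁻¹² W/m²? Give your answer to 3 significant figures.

2.00e-06 W/m²

L = 10·log₁₀(I/I₀) ⇒ I = I₀·10^(L/10) = 10⁻¹² × 10^6.30.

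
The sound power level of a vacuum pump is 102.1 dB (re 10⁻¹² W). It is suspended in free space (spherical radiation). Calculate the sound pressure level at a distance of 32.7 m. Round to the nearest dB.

61 dB

L_p = L_w − 10·log₁₀(4π·r²) with r = 32.7 m.
4π·r² = 1.344e+04 m², 10·log₁₀ of that is 41.283 dB.
L_p = 102.1 − 41.283 = 60.82 dB.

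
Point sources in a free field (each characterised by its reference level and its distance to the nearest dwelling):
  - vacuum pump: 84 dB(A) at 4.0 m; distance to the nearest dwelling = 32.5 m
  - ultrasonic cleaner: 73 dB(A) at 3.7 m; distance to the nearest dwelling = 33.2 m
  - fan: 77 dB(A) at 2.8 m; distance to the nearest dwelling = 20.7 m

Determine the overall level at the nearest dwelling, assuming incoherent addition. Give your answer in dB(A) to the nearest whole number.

67 dB(A)

Apply inverse-square spreading to bring every level to the receiver, then sum 10^(L/10).
vacuum pump: 84 − 20·log₁₀(32.5/4.0) = 84 − 18.20 = 65.80 dB(A).
ultrasonic cleaner: 73 − 20·log₁₀(33.2/3.7) = 73 − 19.06 = 53.94 dB(A).
fan: 77 − 20·log₁₀(20.7/2.8) = 77 − 17.38 = 59.62 dB(A).
Σ 10^(L/10) = 4.970e+06 → L_total = 10·log₁₀(4.970e+06) = 66.96 dB(A).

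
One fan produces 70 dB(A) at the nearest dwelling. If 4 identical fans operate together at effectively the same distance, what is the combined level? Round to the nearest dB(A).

L_total = L₁ + 10·log₁₀ N for N identical incoherent sources.
L_total = 70 + 10·log₁₀(4) = 70 + 6.021 = 76.02 dB(A).

76 dB(A)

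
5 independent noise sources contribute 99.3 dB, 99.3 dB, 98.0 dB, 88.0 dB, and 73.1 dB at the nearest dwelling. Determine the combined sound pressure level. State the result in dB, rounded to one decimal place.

For uncorrelated sources the intensities add, so convert each level to linear form, sum, and take 10·log₁₀ of the total.
Σ 10^(L/10) = 10^(99.3/10) + 10^(99.3/10) + 10^(98.0/10) + 10^(88.0/10) + 10^(73.1/10) = 2.398e+10.
L_total = 10·log₁₀(2.398e+10) = 103.80 dB.

103.8 dB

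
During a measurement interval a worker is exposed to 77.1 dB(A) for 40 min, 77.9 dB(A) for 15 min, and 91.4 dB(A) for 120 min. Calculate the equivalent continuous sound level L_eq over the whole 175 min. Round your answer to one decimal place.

89.8 dB(A)

Weight each interval's intensity by its duration and average over T = 175 min:
Σ tᵢ·10^(Lᵢ/10) = 40·10^(77.1/10) + 15·10^(77.9/10) + 120·10^(91.4/10) = 1.686e+11.
L_eq = 10·log₁₀(1.686e+11/175) = 89.84 dB(A).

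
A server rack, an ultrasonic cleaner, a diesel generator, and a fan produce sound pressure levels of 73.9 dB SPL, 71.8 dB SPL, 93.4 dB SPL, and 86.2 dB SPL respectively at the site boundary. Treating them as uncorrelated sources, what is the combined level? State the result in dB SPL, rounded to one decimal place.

94.2 dB SPL

For uncorrelated sources the intensities add, so convert each level to linear form, sum, and take 10·log₁₀ of the total.
Σ 10^(L/10) = 10^(73.9/10) + 10^(71.8/10) + 10^(93.4/10) + 10^(86.2/10) = 2.644e+09.
L_total = 10·log₁₀(2.644e+09) = 94.22 dB SPL.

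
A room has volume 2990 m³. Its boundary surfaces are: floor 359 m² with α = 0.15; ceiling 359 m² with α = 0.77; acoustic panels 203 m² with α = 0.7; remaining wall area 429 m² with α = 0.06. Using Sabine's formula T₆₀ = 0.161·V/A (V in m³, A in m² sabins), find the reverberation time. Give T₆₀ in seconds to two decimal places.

0.97 s

Summing Sᵢαᵢ: 359·0.15 + 359·0.77 + 203·0.7 + 429·0.06 = 498.12 m².
T₆₀ = 0.161 × 2990 / 498.12 = 0.966 s.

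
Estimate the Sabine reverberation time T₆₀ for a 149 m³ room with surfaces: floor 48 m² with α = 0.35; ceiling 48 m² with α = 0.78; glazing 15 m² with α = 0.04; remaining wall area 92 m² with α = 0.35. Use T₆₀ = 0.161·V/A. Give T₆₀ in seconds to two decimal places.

Total absorption A = 48·0.35 + 48·0.78 + 15·0.04 + 92·0.35 = 87.04 m² sabins.
T₆₀ = 0.161·V/A = 0.161·149/87.04 = 0.276 s.

0.28 s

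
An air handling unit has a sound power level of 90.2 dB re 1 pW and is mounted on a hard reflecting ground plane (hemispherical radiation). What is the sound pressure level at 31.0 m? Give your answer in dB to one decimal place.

Free-field hemispherical radiation: L_p = L_w − 10·log₁₀(2π·r²), r = 31.0 m.
2π·r² = 6038 m², 10·log₁₀ of that is 37.809 dB.
L_p = 90.2 − 37.809 = 52.39 dB.

52.4 dB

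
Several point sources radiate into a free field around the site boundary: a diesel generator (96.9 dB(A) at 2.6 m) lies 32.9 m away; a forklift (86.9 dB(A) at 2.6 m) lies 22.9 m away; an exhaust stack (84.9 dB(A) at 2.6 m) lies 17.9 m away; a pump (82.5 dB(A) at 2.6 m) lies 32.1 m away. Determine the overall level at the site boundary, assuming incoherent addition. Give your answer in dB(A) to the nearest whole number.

Apply inverse-square spreading to bring every level to the receiver, then sum 10^(L/10).
diesel generator: 96.9 − 20·log₁₀(32.9/2.6) = 96.9 − 22.04 = 74.86 dB(A).
forklift: 86.9 − 20·log₁₀(22.9/2.6) = 86.9 − 18.90 = 68.00 dB(A).
exhaust stack: 84.9 − 20·log₁₀(17.9/2.6) = 84.9 − 16.76 = 68.14 dB(A).
pump: 82.5 − 20·log₁₀(32.1/2.6) = 82.5 − 21.83 = 60.67 dB(A).
Σ 10^(L/10) = 4.459e+07 → L_total = 10·log₁₀(4.459e+07) = 76.49 dB(A).

76 dB(A)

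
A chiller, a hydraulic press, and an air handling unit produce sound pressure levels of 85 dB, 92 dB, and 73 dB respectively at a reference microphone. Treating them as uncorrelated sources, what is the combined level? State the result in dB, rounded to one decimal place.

For uncorrelated sources the intensities add, so convert each level to linear form, sum, and take 10·log₁₀ of the total.
Σ 10^(L/10) = 10^(85/10) + 10^(92/10) + 10^(73/10) = 1.921e+09.
L_total = 10·log₁₀(1.921e+09) = 92.84 dB.

92.8 dB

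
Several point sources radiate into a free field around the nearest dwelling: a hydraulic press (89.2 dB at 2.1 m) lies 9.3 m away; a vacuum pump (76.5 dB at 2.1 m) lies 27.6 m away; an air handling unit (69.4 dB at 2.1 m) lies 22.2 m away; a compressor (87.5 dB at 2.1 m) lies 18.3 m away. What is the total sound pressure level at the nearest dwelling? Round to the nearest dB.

Apply inverse-square spreading to bring every level to the receiver, then sum 10^(L/10).
hydraulic press: 89.2 − 20·log₁₀(9.3/2.1) = 89.2 − 12.93 = 76.27 dB.
vacuum pump: 76.5 − 20·log₁₀(27.6/2.1) = 76.5 − 22.37 = 54.13 dB.
air handling unit: 69.4 − 20·log₁₀(22.2/2.1) = 69.4 − 20.48 = 48.92 dB.
compressor: 87.5 − 20·log₁₀(18.3/2.1) = 87.5 − 18.80 = 68.70 dB.
Σ 10^(L/10) = 5.015e+07 → L_total = 10·log₁₀(5.015e+07) = 77.00 dB.

77 dB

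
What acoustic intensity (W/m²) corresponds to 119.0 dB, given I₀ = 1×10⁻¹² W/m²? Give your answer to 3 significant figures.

0.794 W/m²

I/I₀ = 10^(119.0/10) = 7.943e+11, so I = 7.943e+11 × 10⁻¹² W/m².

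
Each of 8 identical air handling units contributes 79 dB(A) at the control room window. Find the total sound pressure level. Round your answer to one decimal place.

88.0 dB(A)

L_total = L₁ + 10·log₁₀ N for N identical incoherent sources.
L_total = 79 + 10·log₁₀(8) = 79 + 9.031 = 88.03 dB(A).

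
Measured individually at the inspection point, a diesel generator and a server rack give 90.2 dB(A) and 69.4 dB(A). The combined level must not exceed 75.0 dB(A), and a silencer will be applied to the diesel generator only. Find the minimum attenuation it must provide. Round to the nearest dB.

17 dB

The untreated sources together contribute 10^(69.4/10) = 8.710e+06, i.e. 69.40 dB(A).
To meet 75.0 dB(A) overall, the treated diesel generator may contribute at most 10^(75.0/10) − 8.710e+06 = 2.291e+07, i.e. 73.60 dB(A).
So the diesel generator must be reduced from 90.2 to 73.60 dB(A): IL = 16.60 dB.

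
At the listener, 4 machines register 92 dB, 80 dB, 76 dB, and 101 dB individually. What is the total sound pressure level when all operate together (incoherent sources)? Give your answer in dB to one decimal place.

101.6 dB

For uncorrelated sources the intensities add, so convert each level to linear form, sum, and take 10·log₁₀ of the total.
Σ 10^(L/10) = 10^(92/10) + 10^(80/10) + 10^(76/10) + 10^(101/10) = 1.431e+10.
L_total = 10·log₁₀(1.431e+10) = 101.56 dB.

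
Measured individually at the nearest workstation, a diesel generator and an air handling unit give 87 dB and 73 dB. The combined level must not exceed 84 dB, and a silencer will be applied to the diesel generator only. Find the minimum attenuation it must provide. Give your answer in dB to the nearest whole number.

3 dB

Fixed contribution from the other source: Σ 10^(L/10) = 10^(73/10) = 1.995e+07 (73.00 dB).
The limit corresponds to 10^(84/10) = 2.512e+08; subtracting the fixed part leaves 2.312e+08 for the diesel generator, i.e. 83.64 dB.
Required insertion loss = 87 − 83.64 = 3.36 dB.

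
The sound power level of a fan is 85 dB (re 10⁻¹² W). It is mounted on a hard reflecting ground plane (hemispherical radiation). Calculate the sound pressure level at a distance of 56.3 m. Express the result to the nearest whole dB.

42 dB

The power spreads over a hemisphere of area 2π·r², so L_p = L_w − 10·log₁₀(2π·r²).
2π·r² = 1.992e+04 m², 10·log₁₀ of that is 42.992 dB.
L_p = 85 − 42.992 = 42.01 dB.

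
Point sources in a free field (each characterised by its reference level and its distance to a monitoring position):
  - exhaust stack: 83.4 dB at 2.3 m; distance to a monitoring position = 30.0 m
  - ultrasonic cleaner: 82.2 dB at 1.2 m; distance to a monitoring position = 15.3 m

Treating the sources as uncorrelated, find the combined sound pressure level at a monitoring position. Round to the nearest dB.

Propagate each source to the receiver with L = L_ref − 20·log₁₀(r/r_ref), then add intensities.
exhaust stack: 83.4 − 20·log₁₀(30.0/2.3) = 83.4 − 22.31 = 61.09 dB.
ultrasonic cleaner: 82.2 − 20·log₁₀(15.3/1.2) = 82.2 − 22.11 = 60.09 dB.
Σ 10^(L/10) = 2.307e+06 → L_total = 10·log₁₀(2.307e+06) = 63.63 dB.

64 dB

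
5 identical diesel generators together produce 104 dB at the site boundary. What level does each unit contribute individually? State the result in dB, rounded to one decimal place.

5 equal contributions raise the level by 10·log₁₀ 5 = 6.990 dB, so each unit alone gives 104 − 6.990.

97.0 dB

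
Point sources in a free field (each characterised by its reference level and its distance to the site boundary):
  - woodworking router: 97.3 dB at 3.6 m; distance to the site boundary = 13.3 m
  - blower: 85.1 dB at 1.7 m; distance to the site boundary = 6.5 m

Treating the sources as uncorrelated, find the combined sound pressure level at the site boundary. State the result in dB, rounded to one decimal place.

Propagate each source to the receiver with L = L_ref − 20·log₁₀(r/r_ref), then add intensities.
woodworking router: 97.3 − 20·log₁₀(13.3/3.6) = 97.3 − 11.35 = 85.95 dB.
blower: 85.1 − 20·log₁₀(6.5/1.7) = 85.1 − 11.65 = 73.45 dB.
Σ 10^(L/10) = 4.156e+08 → L_total = 10·log₁₀(4.156e+08) = 86.19 dB.

86.2 dB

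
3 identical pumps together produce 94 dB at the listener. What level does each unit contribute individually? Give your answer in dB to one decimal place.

89.2 dB

3 equal contributions raise the level by 10·log₁₀ 3 = 4.771 dB, so each unit alone gives 94 − 4.771.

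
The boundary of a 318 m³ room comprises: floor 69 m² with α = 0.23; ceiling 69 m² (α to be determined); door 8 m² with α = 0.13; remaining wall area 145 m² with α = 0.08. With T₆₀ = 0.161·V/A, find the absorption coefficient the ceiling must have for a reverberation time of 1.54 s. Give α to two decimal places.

From T₆₀ = 0.161·V/A, the target T₆₀ = 1.54 s needs A = 0.161·318/1.54 = 33.25 m².
Absorption from the other surfaces = 69·0.23 + 8·0.13 + 145·0.08 = 28.51 m², so the ceiling must supply 4.74 m² over 69 m².
α = 4.74/69 = 0.069.

0.07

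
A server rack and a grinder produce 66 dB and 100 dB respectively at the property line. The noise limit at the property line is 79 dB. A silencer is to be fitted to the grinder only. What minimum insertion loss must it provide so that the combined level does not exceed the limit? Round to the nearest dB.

The untreated sources together contribute 10^(66/10) = 3.981e+06, i.e. 66.00 dB.
To meet 79 dB overall, the treated grinder may contribute at most 10^(79/10) − 3.981e+06 = 7.545e+07, i.e. 78.78 dB.
So the grinder must be reduced from 100 to 78.78 dB: IL = 21.22 dB.

21 dB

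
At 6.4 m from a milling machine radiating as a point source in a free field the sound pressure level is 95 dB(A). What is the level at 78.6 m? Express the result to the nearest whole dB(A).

For a point source, L₂ = L₁ − 20·log₁₀(r₂/r₁).
L₂ = 95 − 20·log₁₀(78.6/6.4) = 95 − 21.785 = 73.22 dB(A).

73 dB(A)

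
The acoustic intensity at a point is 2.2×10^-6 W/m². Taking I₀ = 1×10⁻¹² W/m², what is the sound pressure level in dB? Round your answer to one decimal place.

L = 10·log₁₀(I/I₀) = 10·log₁₀(2.2×10^-6/10⁻¹²) = 10·log₁₀(2.2×10^6).
L = 10·(0.3424 + 6) = 63.42 dB.

63.4 dB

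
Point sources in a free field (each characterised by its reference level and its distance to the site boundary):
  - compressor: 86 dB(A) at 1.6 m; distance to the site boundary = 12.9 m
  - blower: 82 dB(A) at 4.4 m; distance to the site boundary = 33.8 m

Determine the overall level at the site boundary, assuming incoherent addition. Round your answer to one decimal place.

69.4 dB(A)

First find each source's level at the receiver (point-source: −20·log₁₀(r/r_ref)), then combine on an intensity basis.
compressor: 86 − 20·log₁₀(12.9/1.6) = 86 − 18.13 = 67.87 dB(A).
blower: 82 − 20·log₁₀(33.8/4.4) = 82 − 17.71 = 64.29 dB(A).
Σ 10^(L/10) = 8.810e+06 → L_total = 10·log₁₀(8.810e+06) = 69.45 dB(A).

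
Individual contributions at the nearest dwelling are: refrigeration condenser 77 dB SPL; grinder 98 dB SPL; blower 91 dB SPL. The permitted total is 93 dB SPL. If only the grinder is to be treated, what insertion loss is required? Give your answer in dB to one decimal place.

9.6 dB

Everything except the grinder sums to 10^(77/10) + 10^(91/10) = 1.309e+09 in linear terms, 91.17 dB SPL.
The limit corresponds to 10^(93/10) = 1.995e+09; subtracting the fixed part leaves 6.862e+08 for the grinder, i.e. 88.36 dB SPL.
So the grinder must be reduced from 98 to 88.36 dB SPL: IL = 9.64 dB.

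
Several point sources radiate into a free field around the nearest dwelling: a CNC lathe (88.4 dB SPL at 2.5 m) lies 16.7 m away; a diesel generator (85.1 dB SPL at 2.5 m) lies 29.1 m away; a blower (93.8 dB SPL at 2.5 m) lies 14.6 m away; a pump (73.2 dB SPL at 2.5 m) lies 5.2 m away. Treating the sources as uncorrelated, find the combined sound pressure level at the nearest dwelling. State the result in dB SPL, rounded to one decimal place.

79.7 dB SPL

Propagate each source to the receiver with L = L_ref − 20·log₁₀(r/r_ref), then add intensities.
CNC lathe: 88.4 − 20·log₁₀(16.7/2.5) = 88.4 − 16.50 = 71.90 dB SPL.
diesel generator: 85.1 − 20·log₁₀(29.1/2.5) = 85.1 − 21.32 = 63.78 dB SPL.
blower: 93.8 − 20·log₁₀(14.6/2.5) = 93.8 − 15.33 = 78.47 dB SPL.
pump: 73.2 − 20·log₁₀(5.2/2.5) = 73.2 − 6.36 = 66.84 dB SPL.
Σ 10^(L/10) = 9.306e+07 → L_total = 10·log₁₀(9.306e+07) = 79.69 dB SPL.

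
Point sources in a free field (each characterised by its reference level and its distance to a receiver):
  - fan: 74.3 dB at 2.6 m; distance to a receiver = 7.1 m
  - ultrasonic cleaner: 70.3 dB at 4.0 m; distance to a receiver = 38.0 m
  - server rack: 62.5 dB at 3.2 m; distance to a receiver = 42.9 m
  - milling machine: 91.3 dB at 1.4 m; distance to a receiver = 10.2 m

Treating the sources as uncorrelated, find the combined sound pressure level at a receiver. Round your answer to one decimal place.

First find each source's level at the receiver (point-source: −20·log₁₀(r/r_ref)), then combine on an intensity basis.
fan: 74.3 − 20·log₁₀(7.1/2.6) = 74.3 − 8.73 = 65.57 dB.
ultrasonic cleaner: 70.3 − 20·log₁₀(38.0/4.0) = 70.3 − 19.55 = 50.75 dB.
server rack: 62.5 − 20·log₁₀(42.9/3.2) = 62.5 − 22.55 = 39.95 dB.
milling machine: 91.3 − 20·log₁₀(10.2/1.4) = 91.3 − 17.25 = 74.05 dB.
Σ 10^(L/10) = 2.915e+07 → L_total = 10·log₁₀(2.915e+07) = 74.65 dB.

74.6 dB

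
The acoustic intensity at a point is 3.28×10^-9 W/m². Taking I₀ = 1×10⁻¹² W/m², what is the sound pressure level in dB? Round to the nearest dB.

35 dB

L = 10·log₁₀(I/I₀) = 10·log₁₀(3.28×10^-9/10⁻¹²) = 10·log₁₀(3.28×10^3).
L = 10·(0.5159 + 3) = 35.16 dB.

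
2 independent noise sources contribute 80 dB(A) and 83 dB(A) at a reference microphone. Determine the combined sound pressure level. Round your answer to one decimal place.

84.8 dB(A)

For uncorrelated sources the intensities add, so convert each level to linear form, sum, and take 10·log₁₀ of the total.
Σ 10^(L/10) = 10^(80/10) + 10^(83/10) = 2.995e+08.
L_total = 10·log₁₀(2.995e+08) = 84.76 dB(A).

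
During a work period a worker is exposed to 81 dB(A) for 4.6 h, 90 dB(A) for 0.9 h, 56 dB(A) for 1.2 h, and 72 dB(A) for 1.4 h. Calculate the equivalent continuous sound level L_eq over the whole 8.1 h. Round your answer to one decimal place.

82.7 dB(A)

L_eq = 10·log₁₀[(1/T)·Σ tᵢ·10^(Lᵢ/10)] with T = 8.1 h.
Σ tᵢ·10^(Lᵢ/10) = 4.6·10^(81/10) + 0.9·10^(90/10) + 1.2·10^(56/10) + 1.4·10^(72/10) = 1.502e+09.
L_eq = 10·log₁₀(1.502e+09/8.1) = 82.68 dB(A).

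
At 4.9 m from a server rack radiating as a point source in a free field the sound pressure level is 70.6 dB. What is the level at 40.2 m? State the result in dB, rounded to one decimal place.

52.3 dB

Point-source attenuation: ΔL = 20·log₁₀(r₂/r₁) = 20·log₁₀(40.2/4.9) = 18.281 dB.
L₂ = 70.6 − 20·log₁₀(40.2/4.9) = 70.6 − 18.281 = 52.32 dB.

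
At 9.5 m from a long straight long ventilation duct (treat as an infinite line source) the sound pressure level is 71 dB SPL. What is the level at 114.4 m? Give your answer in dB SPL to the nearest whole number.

Line-source attenuation: ΔL = 10·log₁₀(r₂/r₁) = 10·log₁₀(114.4/9.5) = 10.807 dB.
L₂ = 71 − 10·log₁₀(114.4/9.5) = 71 − 10.807 = 60.19 dB SPL.

60 dB SPL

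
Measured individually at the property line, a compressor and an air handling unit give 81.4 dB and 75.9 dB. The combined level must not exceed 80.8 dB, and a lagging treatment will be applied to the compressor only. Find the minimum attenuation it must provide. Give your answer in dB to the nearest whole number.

2 dB

Fixed contribution from the other source: Σ 10^(L/10) = 10^(75.9/10) = 3.890e+07 (75.90 dB).
To meet 80.8 dB overall, the treated compressor may contribute at most 10^(80.8/10) − 3.890e+07 = 8.132e+07, i.e. 79.10 dB.
Required insertion loss = 81.4 − 79.10 = 2.30 dB.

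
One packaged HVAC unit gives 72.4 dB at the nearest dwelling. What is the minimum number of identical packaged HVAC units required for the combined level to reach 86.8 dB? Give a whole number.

28

The shortfall is 86.8 − 72.4 = 14.4 dB, and N units add 10·log₁₀ N, so need 10·log₁₀ N ≥ 14.4.
N ≥ 10^(14.4/10) = 27.542, so N = 28.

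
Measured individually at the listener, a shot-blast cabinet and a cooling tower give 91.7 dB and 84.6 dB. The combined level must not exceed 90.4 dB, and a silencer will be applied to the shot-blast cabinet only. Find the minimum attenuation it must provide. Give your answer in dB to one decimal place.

2.6 dB

Everything except the shot-blast cabinet sums to 10^(84.6/10) = 2.884e+08 in linear terms, 84.60 dB.
The limit corresponds to 10^(90.4/10) = 1.096e+09; subtracting the fixed part leaves 8.081e+08 for the shot-blast cabinet, i.e. 89.07 dB.
So the shot-blast cabinet must be reduced from 91.7 to 89.07 dB: IL = 2.63 dB.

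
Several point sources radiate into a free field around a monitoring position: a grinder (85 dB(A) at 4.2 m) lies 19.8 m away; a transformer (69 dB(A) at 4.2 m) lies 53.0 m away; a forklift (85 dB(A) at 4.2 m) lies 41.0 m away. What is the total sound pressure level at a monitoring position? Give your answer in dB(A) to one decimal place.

72.5 dB(A)

Propagate each source to the receiver with L = L_ref − 20·log₁₀(r/r_ref), then add intensities.
grinder: 85 − 20·log₁₀(19.8/4.2) = 85 − 13.47 = 71.53 dB(A).
transformer: 69 − 20·log₁₀(53.0/4.2) = 69 − 22.02 = 46.98 dB(A).
forklift: 85 − 20·log₁₀(41.0/4.2) = 85 − 19.79 = 65.21 dB(A).
Σ 10^(L/10) = 1.760e+07 → L_total = 10·log₁₀(1.760e+07) = 72.45 dB(A).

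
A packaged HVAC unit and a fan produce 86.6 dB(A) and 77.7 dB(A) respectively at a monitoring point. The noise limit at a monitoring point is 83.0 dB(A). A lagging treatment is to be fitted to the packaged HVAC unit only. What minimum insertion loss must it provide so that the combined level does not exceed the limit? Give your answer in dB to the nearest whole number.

5 dB

Fixed contribution from the other source: Σ 10^(L/10) = 10^(77.7/10) = 5.888e+07 (77.70 dB(A)).
The limit corresponds to 10^(83.0/10) = 1.995e+08; subtracting the fixed part leaves 1.406e+08 for the packaged HVAC unit, i.e. 81.48 dB(A).
Required insertion loss = 86.6 − 81.48 = 5.12 dB.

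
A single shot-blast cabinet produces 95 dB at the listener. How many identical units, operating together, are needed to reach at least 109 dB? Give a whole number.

The shortfall is 109 − 95 = 14.0 dB, and N units add 10·log₁₀ N, so need 10·log₁₀ N ≥ 14.0.
N ≥ 10^(14.0/10) = 25.119, so N = 26.

26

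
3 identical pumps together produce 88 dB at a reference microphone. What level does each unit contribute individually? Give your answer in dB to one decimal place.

3 equal contributions raise the level by 10·log₁₀ 3 = 4.771 dB, so each unit alone gives 88 − 4.771.

83.2 dB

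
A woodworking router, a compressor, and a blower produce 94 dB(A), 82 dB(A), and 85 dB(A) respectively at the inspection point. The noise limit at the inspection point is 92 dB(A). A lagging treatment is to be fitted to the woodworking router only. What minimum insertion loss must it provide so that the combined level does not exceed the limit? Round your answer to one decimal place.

The untreated sources together contribute 10^(82/10) + 10^(85/10) = 4.747e+08, i.e. 86.76 dB(A).
To meet 92 dB(A) overall, the treated woodworking router may contribute at most 10^(92/10) − 4.747e+08 = 1.110e+09, i.e. 90.45 dB(A).
Required insertion loss = 94 − 90.45 = 3.55 dB.

3.5 dB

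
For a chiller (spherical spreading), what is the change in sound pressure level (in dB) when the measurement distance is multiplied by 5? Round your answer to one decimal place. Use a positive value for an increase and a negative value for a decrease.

Point-source spreading: ΔL = −20·log₁₀(r₂/r₁).
ΔL = −20·log₁₀(5) = -13.98 dB.

-14.0 dB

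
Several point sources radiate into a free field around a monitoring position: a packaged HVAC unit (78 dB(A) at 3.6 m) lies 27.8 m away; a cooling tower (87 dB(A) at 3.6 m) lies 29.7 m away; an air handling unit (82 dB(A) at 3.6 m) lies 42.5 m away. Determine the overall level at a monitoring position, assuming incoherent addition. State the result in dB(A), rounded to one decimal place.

Apply inverse-square spreading to bring every level to the receiver, then sum 10^(L/10).
packaged HVAC unit: 78 − 20·log₁₀(27.8/3.6) = 78 − 17.75 = 60.25 dB(A).
cooling tower: 87 − 20·log₁₀(29.7/3.6) = 87 − 18.33 = 68.67 dB(A).
air handling unit: 82 − 20·log₁₀(42.5/3.6) = 82 − 21.44 = 60.56 dB(A).
Σ 10^(L/10) = 9.559e+06 → L_total = 10·log₁₀(9.559e+06) = 69.80 dB(A).

69.8 dB(A)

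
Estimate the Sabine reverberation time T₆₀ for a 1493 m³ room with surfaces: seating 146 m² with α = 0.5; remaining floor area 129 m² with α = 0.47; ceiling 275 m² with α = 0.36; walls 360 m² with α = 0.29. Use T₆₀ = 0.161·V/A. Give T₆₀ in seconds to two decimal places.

0.71 s

A = Σ Sᵢαᵢ = 146·0.5 + 129·0.47 + 275·0.36 + 360·0.29 = 337.03 m².
T₆₀ = 0.161·V/A = 0.161·1493/337.03 = 0.713 s.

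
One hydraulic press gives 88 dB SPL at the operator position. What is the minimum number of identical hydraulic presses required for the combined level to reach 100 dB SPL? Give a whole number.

16

Need L₁ + 10·log₁₀ N ≥ 100, i.e. log₁₀ N ≥ 1.20.
N ≥ 10^(12.0/10) = 15.849, so N = 16.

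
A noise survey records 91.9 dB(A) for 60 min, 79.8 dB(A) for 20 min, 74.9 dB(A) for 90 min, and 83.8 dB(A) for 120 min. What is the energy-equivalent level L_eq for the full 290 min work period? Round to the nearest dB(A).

Weight each interval's intensity by its duration and average over T = 290 min:
Σ tᵢ·10^(Lᵢ/10) = 60·10^(91.9/10) + 20·10^(79.8/10) + 90·10^(74.9/10) + 120·10^(83.8/10) = 1.264e+11.
L_eq = 10·log₁₀(1.264e+11/290) = 86.39 dB(A).

86 dB(A)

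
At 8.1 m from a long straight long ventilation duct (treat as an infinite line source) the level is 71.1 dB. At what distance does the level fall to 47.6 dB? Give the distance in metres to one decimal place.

1813.4 m

Line-source spreading drops the level by 10·log₁₀(r₂/r₁); inverting, r₂/r₁ = 10^(ΔL/10).
r₂ = 8.1·10^((71.1−47.6)/10) = 8.1·10^(23.5/10) = 1813.36 m.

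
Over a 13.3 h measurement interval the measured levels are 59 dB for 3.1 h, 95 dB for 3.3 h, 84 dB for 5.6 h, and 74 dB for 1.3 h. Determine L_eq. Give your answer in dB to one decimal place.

Weight each interval's intensity by its duration and average over T = 13.3 h:
Σ tᵢ·10^(Lᵢ/10) = 3.1·10^(59/10) + 3.3·10^(95/10) + 5.6·10^(84/10) + 1.3·10^(74/10) = 1.188e+10.
L_eq = 10·log₁₀(1.188e+10/13.3) = 89.51 dB.

89.5 dB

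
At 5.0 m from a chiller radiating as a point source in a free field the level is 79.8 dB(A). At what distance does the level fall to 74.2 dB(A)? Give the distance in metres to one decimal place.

The 5.6 dB drop corresponds to a distance ratio of 10^(5.6/20) for a point source.
r₂ = 5.0·10^((79.8−74.2)/20) = 5.0·10^(5.6/20) = 9.53 m.

9.5 m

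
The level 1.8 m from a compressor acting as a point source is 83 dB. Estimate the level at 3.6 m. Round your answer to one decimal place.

Spherical spreading from a point source gives a 20·log₁₀(r₂/r₁) drop.
L₂ = 83 − 20·log₁₀(3.6/1.8) = 83 − 6.021 = 76.98 dB.

77.0 dB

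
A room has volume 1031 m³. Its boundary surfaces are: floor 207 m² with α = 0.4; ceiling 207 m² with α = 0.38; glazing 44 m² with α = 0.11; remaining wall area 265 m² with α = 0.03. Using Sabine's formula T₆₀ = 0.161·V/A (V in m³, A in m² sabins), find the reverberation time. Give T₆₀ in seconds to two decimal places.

Total absorption A = 207·0.4 + 207·0.38 + 44·0.11 + 265·0.03 = 174.25 m² sabins.
T₆₀ = 0.161 × 1031 / 174.25 = 0.953 s.

0.95 s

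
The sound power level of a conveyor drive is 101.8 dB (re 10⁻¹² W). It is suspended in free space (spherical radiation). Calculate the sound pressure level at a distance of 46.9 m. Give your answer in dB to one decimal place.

57.4 dB

The power spreads over a sphere of area 4π·r², so L_p = L_w − 10·log₁₀(4π·r²).
4π·r² = 2.764e+04 m², 10·log₁₀ of that is 44.416 dB.
L_p = 101.8 − 44.416 = 57.38 dB.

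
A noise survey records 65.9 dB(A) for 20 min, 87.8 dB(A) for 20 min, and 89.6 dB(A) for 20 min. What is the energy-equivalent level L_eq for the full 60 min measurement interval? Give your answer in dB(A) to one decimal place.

87.0 dB(A)

L_eq = 10·log₁₀[(1/T)·Σ tᵢ·10^(Lᵢ/10)] with T = 60 min.
Σ tᵢ·10^(Lᵢ/10) = 20·10^(65.9/10) + 20·10^(87.8/10) + 20·10^(89.6/10) = 3.037e+10.
L_eq = 10·log₁₀(3.037e+10/60) = 87.04 dB(A).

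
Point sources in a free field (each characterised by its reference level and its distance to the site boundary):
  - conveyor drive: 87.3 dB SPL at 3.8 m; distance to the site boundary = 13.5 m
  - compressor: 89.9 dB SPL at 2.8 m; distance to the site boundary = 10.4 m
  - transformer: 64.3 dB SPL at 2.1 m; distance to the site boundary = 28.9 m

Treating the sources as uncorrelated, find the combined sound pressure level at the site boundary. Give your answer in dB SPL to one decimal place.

Apply inverse-square spreading to bring every level to the receiver, then sum 10^(L/10).
conveyor drive: 87.3 − 20·log₁₀(13.5/3.8) = 87.3 − 11.01 = 76.29 dB SPL.
compressor: 89.9 − 20·log₁₀(10.4/2.8) = 89.9 − 11.40 = 78.50 dB SPL.
transformer: 64.3 − 20·log₁₀(28.9/2.1) = 64.3 − 22.77 = 41.53 dB SPL.
Σ 10^(L/10) = 1.134e+08 → L_total = 10·log₁₀(1.134e+08) = 80.55 dB SPL.

80.5 dB SPL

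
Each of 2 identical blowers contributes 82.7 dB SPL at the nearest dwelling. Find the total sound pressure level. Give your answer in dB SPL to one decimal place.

85.7 dB SPL

N identical incoherent sources raise the level by 10·log₁₀ N.
L_total = 82.7 + 10·log₁₀(2) = 82.7 + 3.010 = 85.71 dB SPL.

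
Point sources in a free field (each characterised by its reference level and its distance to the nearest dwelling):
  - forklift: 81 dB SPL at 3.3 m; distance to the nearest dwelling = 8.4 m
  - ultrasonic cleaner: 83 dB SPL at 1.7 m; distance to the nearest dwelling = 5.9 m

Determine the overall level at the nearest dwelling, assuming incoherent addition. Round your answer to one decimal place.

First find each source's level at the receiver (point-source: −20·log₁₀(r/r_ref)), then combine on an intensity basis.
forklift: 81 − 20·log₁₀(8.4/3.3) = 81 − 8.12 = 72.88 dB SPL.
ultrasonic cleaner: 83 − 20·log₁₀(5.9/1.7) = 83 − 10.81 = 72.19 dB SPL.
Σ 10^(L/10) = 3.599e+07 → L_total = 10·log₁₀(3.599e+07) = 75.56 dB SPL.

75.6 dB SPL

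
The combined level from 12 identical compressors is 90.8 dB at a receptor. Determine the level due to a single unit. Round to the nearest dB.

80 dB

Dividing the total intensity by 12 lowers the level by 10·log₁₀ 12 = 10.792 dB: L₁ = 90.8 − 10.792.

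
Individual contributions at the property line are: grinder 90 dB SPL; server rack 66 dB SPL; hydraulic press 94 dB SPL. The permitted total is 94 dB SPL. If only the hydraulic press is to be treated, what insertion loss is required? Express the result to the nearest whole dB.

Everything except the hydraulic press sums to 10^(90/10) + 10^(66/10) = 1.004e+09 in linear terms, 90.02 dB SPL.
The limit corresponds to 10^(94/10) = 2.512e+09; subtracting the fixed part leaves 1.508e+09 for the hydraulic press, i.e. 91.78 dB SPL.
So the hydraulic press must be reduced from 94 to 91.78 dB SPL: IL = 2.22 dB.

2 dB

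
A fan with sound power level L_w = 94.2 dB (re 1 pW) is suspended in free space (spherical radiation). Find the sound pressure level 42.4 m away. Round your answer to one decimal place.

The power spreads over a sphere of area 4π·r², so L_p = L_w − 10·log₁₀(4π·r²).
4π·r² = 2.259e+04 m², 10·log₁₀ of that is 43.539 dB.
L_p = 94.2 − 43.539 = 50.66 dB.

50.7 dB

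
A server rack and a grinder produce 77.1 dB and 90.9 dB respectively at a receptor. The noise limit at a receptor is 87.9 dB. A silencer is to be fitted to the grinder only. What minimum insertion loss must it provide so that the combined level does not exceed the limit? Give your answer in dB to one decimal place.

The untreated sources together contribute 10^(77.1/10) = 5.129e+07, i.e. 77.10 dB.
The limit corresponds to 10^(87.9/10) = 6.166e+08; subtracting the fixed part leaves 5.653e+08 for the grinder, i.e. 87.52 dB.
Required insertion loss = 90.9 − 87.52 = 3.38 dB.

3.4 dB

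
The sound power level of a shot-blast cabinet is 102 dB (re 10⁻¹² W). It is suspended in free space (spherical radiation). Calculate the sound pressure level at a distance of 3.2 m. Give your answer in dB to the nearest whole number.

L_p = L_w − 10·log₁₀(4π·r²) with r = 3.2 m.
4π·r² = 128.7 m², 10·log₁₀ of that is 21.095 dB.
L_p = 102 − 21.095 = 80.90 dB.

81 dB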